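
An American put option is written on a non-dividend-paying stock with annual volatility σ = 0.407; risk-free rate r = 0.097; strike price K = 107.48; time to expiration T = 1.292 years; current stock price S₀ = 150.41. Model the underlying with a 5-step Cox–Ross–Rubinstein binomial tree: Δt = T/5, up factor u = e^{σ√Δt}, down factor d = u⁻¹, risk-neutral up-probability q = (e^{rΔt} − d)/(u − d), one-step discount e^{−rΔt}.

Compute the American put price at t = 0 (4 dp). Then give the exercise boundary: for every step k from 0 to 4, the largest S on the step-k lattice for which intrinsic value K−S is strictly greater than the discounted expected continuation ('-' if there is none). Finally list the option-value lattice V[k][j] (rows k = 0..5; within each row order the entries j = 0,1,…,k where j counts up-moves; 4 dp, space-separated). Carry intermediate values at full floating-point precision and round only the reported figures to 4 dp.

price = 4.9962
boundary = - - - 80.8579 65.7463
tree:
4.9962
8.9927 1.3955
15.7662 2.9165 0.0000
26.6221 6.0952 0.0000 0.0000
41.7337 12.7384 0.0000 0.0000 0.0000
54.0212 26.6221 0.0000 0.0000 0.0000 0.0000

Δt=0.25840, u=1.22985, d=0.81311, q=0.50937, disc=e^(-rΔt)=0.97525
k=5 terminal: V=max(K-S,0) → 54.0212 26.6221 0.0000 0.0000 0.0000 0.0000
k=4: j=0 S=65.7463 intr=41.7337 cont=39.0733 V=41.7337[EX]; j=1 S=99.4429 intr=8.0371 cont=12.7384 V=12.7384[hold]; j=2 S=150.4100 intr=0.0000 cont=0.0000 V=0.0000[hold]; j=3 S=227.4990 intr=0.0000 cont=0.0000 V=0.0000[hold]; j=4 S=344.0982 intr=0.0000 cont=0.0000 V=0.0000[hold]  S*(4)=65.7463
k=3: j=0 S=80.8579 intr=26.6221 cont=26.2970 V=26.6221[EX]; j=1 S=122.2997 intr=0.0000 cont=6.0952 V=6.0952[hold]; j=2 S=184.9814 intr=0.0000 cont=0.0000 V=0.0000[hold]; j=3 S=279.7892 intr=0.0000 cont=0.0000 V=0.0000[hold]  S*(3)=80.8579
k=2: j=0 S=99.4429 intr=8.0371 cont=15.7662 V=15.7662[hold]; j=1 S=150.4100 intr=0.0000 cont=2.9165 V=2.9165[hold]; j=2 S=227.4990 intr=0.0000 cont=0.0000 V=0.0000[hold]  S*(2)=-
k=1: j=0 S=122.2997 intr=0.0000 cont=8.9927 V=8.9927[hold]; j=1 S=184.9814 intr=0.0000 cont=1.3955 V=1.3955[hold]  S*(1)=-
k=0: j=0 S=150.4100 intr=0.0000 cont=4.9962 V=4.9962[hold]  S*(0)=-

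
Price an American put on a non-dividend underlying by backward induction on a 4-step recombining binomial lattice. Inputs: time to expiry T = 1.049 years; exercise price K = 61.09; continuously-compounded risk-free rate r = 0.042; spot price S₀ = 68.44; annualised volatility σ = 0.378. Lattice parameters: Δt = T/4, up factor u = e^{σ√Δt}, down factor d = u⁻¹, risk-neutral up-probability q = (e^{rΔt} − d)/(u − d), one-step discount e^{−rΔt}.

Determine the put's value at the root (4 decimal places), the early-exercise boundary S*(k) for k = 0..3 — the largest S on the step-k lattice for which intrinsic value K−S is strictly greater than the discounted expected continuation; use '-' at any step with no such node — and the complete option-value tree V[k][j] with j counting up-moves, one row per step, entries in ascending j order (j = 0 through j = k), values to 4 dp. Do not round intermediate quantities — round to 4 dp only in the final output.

price = 5.9288
boundary = - - - 38.2917
tree:
5.9288
9.6966 1.9867
15.2908 3.8643 0.0000
22.7983 7.5164 0.0000 0.0000
29.5374 14.6200 0.0000 0.0000 0.0000

params: Δt=0.26225 u=1.21358 d=0.82401 q=0.48019 e^(-rΔt)=0.98905
t_4 payoffs: 29.5374 14.6200 0.0000 0.0000 0.0000
t_3: node(3,0) S=38.2917 payoff=22.7983 vs cont=22.1292 → 22.7983 [stop]  node(3,1) S=56.3951 payoff=4.6949 vs cont=7.5164 → 7.5164 [wait]  node(3,2) S=83.0575 payoff=0.0000 vs cont=0.0000 → 0.0000 [wait]  node(3,3) S=122.3252 payoff=0.0000 vs cont=0.0000 → 0.0000 [wait]  ⇒ S*(3)=38.2917
t_2: node(2,0) S=46.4700 payoff=14.6200 vs cont=15.2908 → 15.2908 [wait]  node(2,1) S=68.4400 payoff=0.0000 vs cont=3.8643 → 3.8643 [wait]  node(2,2) S=100.7969 payoff=0.0000 vs cont=0.0000 → 0.0000 [wait]  ⇒ S*(2)=-
t_1: node(1,0) S=56.3951 payoff=4.6949 vs cont=9.6966 → 9.6966 [wait]  node(1,1) S=83.0575 payoff=0.0000 vs cont=1.9867 → 1.9867 [wait]  ⇒ S*(1)=-
t_0: node(0,0) S=68.4400 payoff=0.0000 vs cont=5.9288 → 5.9288 [wait]  ⇒ S*(0)=-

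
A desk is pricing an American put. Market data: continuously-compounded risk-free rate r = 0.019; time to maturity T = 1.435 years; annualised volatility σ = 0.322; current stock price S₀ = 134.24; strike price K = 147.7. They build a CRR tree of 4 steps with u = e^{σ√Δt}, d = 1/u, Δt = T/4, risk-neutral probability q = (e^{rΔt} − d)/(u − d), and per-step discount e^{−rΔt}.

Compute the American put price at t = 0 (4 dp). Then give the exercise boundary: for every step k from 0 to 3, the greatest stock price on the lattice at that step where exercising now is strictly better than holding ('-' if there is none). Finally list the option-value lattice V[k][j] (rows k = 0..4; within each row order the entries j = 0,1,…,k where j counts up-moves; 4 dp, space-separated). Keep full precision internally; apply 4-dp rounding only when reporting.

Δt=0.35875, u=1.21272, d=0.82459, q=0.46955, disc=e^(-rΔt)=0.99321
k=4 terminal: V=max(K-S,0) → 85.6356 56.4228 13.4600 0.0000 0.0000
k=3: j=0 S=75.2666 intr=72.4334 cont=71.4301 V=72.4334[EX]; j=1 S=110.6935 intr=37.0065 cont=36.0032 V=37.0065[EX]; j=2 S=162.7953 intr=0.0000 cont=7.0913 V=7.0913[hold]; j=3 S=239.4207 intr=0.0000 cont=0.0000 V=0.0000[hold]  S*(3)=110.6935
k=2: j=0 S=91.2772 intr=56.4228 cont=55.4195 V=56.4228[EX]; j=1 S=134.2400 intr=13.4600 cont=22.8037 V=22.8037[hold]; j=2 S=197.4248 intr=0.0000 cont=3.7360 V=3.7360[hold]  S*(2)=91.2772
k=1: j=0 S=110.6935 intr=37.0065 cont=40.3608 V=40.3608[hold]; j=1 S=162.7953 intr=0.0000 cont=13.7563 V=13.7563[hold]  S*(1)=-
k=0: j=0 S=134.2400 intr=13.4600 cont=27.6792 V=27.6792[hold]  S*(0)=-

price = 27.6792
boundary = - - 91.2772 110.6935
tree:
27.6792
40.3608 13.7563
56.4228 22.8037 3.7360
72.4334 37.0065 7.0913 0.0000
85.6356 56.4228 13.4600 0.0000 0.0000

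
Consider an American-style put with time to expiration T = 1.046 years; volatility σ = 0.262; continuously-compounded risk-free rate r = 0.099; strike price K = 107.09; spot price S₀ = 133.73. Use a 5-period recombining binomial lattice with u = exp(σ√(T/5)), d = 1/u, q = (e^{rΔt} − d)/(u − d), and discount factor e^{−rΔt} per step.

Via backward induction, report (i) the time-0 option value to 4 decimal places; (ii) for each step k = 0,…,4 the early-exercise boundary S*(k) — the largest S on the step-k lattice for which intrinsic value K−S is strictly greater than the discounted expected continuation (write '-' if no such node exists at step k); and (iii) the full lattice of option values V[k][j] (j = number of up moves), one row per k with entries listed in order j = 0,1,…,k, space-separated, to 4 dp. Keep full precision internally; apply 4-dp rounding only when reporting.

Δt=0.20920  u=1.12731  d=0.88707  q=0.55718  discount=0.97950
step 5 (expiry): payoffs max(K−S,0) = 33.6367 13.7434 0.0000 0.0000 0.0000 0.0000
step 4: (k=4,j=0): S=82.8047, (K−S)⁺=24.2853, hold=22.0902 ⇒ V=24.2853 exercise | (k=4,j=1): S=105.2306, (K−S)⁺=1.8594, hold=5.9611 ⇒ V=5.9611 continue | (k=4,j=2): S=133.7300, (K−S)⁺=0.0000, hold=0.0000 ⇒ V=0.0000 continue | (k=4,j=3): S=169.9479, (K−S)⁺=0.0000, hold=0.0000 ⇒ V=0.0000 continue | (k=4,j=4): S=215.9747, (K−S)⁺=0.0000, hold=0.0000 ⇒ V=0.0000 continue  boundary S*=82.8047
step 3: (k=3,j=0): S=93.3466, (K−S)⁺=13.7434, hold=13.7868 ⇒ V=13.7868 continue | (k=3,j=1): S=118.6275, (K−S)⁺=0.0000, hold=2.5856 ⇒ V=2.5856 continue | (k=3,j=2): S=150.7552, (K−S)⁺=0.0000, hold=0.0000 ⇒ V=0.0000 continue | (k=3,j=3): S=191.5840, (K−S)⁺=0.0000, hold=0.0000 ⇒ V=0.0000 continue  boundary S*=-
step 2: (k=2,j=0): S=105.2306, (K−S)⁺=1.8594, hold=7.3910 ⇒ V=7.3910 continue | (k=2,j=1): S=133.7300, (K−S)⁺=0.0000, hold=1.1215 ⇒ V=1.1215 continue | (k=2,j=2): S=169.9479, (K−S)⁺=0.0000, hold=0.0000 ⇒ V=0.0000 continue  boundary S*=-
step 1: (k=1,j=0): S=118.6275, (K−S)⁺=0.0000, hold=3.8178 ⇒ V=3.8178 continue | (k=1,j=1): S=150.7552, (K−S)⁺=0.0000, hold=0.4864 ⇒ V=0.4864 continue  boundary S*=-
step 0: (k=0,j=0): S=133.7300, (K−S)⁺=0.0000, hold=1.9214 ⇒ V=1.9214 continue  boundary S*=-

price = 1.9214
boundary = - - - - 82.8047
tree:
1.9214
3.8178 0.4864
7.3910 1.1215 0.0000
13.7868 2.5856 0.0000 0.0000
24.2853 5.9611 0.0000 0.0000 0.0000
33.6367 13.7434 0.0000 0.0000 0.0000 0.0000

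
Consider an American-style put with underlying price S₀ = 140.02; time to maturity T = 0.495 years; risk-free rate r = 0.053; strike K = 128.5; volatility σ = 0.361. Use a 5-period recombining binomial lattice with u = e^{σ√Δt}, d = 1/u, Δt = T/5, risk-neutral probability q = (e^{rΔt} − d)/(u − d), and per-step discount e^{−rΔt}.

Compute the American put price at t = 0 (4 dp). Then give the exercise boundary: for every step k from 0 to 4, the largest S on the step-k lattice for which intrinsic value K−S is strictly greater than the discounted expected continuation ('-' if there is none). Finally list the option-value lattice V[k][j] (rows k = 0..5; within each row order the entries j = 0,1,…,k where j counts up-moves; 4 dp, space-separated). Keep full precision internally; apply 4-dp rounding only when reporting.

price = 7.4943
boundary = - - - 99.5866 111.5657
tree:
7.4943
12.1601 2.8090
19.1491 5.1518 0.4462
28.9134 9.3807 0.8878 0.0000
39.6063 16.9343 1.7663 0.0000 0.0000
49.1510 28.9134 3.5143 0.0000 0.0000 0.0000

Δt=0.09900, u=1.12029, d=0.89263, q=0.49474, disc=e^(-rΔt)=0.99477
k=5 terminal: V=max(K-S,0) → 49.1510 28.9134 3.5143 0.0000 0.0000 0.0000
k=4: j=0 S=88.8937 intr=39.6063 cont=38.9338 V=39.6063[EX]; j=1 S=111.5657 intr=16.9343 cont=16.2619 V=16.9343[EX]; j=2 S=140.0200 intr=0.0000 cont=1.7663 V=1.7663[hold]; j=3 S=175.7315 intr=0.0000 cont=0.0000 V=0.0000[hold]; j=4 S=220.5511 intr=0.0000 cont=0.0000 V=0.0000[hold]  S*(4)=111.5657
k=3: j=0 S=99.5866 intr=28.9134 cont=28.2410 V=28.9134[EX]; j=1 S=124.9857 intr=3.5143 cont=9.3807 V=9.3807[hold]; j=2 S=156.8628 intr=0.0000 cont=0.8878 V=0.8878[hold]; j=3 S=196.8699 intr=0.0000 cont=0.0000 V=0.0000[hold]  S*(3)=99.5866
k=2: j=0 S=111.5657 intr=16.9343 cont=19.1491 V=19.1491[hold]; j=1 S=140.0200 intr=0.0000 cont=5.1518 V=5.1518[hold]; j=2 S=175.7315 intr=0.0000 cont=0.4462 V=0.4462[hold]  S*(2)=-
k=1: j=0 S=124.9857 intr=3.5143 cont=12.1601 V=12.1601[hold]; j=1 S=156.8628 intr=0.0000 cont=2.8090 V=2.8090[hold]  S*(1)=-
k=0: j=0 S=140.0200 intr=0.0000 cont=7.4943 V=7.4943[hold]  S*(0)=-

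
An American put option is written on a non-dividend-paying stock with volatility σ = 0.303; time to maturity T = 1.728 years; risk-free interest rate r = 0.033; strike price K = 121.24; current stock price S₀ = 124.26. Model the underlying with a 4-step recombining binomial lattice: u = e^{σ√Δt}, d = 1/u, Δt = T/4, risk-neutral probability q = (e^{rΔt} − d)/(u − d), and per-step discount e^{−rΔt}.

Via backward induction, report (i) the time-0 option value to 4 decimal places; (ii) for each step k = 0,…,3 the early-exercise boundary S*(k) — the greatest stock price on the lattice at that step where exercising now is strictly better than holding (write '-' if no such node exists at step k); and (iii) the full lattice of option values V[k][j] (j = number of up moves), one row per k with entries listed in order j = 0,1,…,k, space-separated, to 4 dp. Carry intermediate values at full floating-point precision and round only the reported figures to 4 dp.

price = 14.4762
boundary = - - 83.4354 101.8218
tree:
14.4762
23.8641 4.9824
37.8046 9.8361 0.0000
52.8709 19.4182 0.0000 0.0000
65.2167 37.8046 0.0000 0.0000 0.0000

params: Δt=0.43200 u=1.22037 d=0.81943 q=0.48619 e^(-rΔt)=0.98585
t_4 payoffs: 65.2167 37.8046 0.0000 0.0000 0.0000
t_3: node(3,0) S=68.3691 payoff=52.8709 vs cont=51.1548 → 52.8709 [stop]  node(3,1) S=101.8218 payoff=19.4182 vs cont=19.1496 → 19.4182 [stop]  node(3,2) S=151.6428 payoff=0.0000 vs cont=0.0000 → 0.0000 [wait]  node(3,3) S=225.8412 payoff=0.0000 vs cont=0.0000 → 0.0000 [wait]  ⇒ S*(3)=101.8218
t_2: node(2,0) S=83.4354 payoff=37.8046 vs cont=36.0885 → 37.8046 [stop]  node(2,1) S=124.2600 payoff=0.0000 vs cont=9.8361 → 9.8361 [wait]  node(2,2) S=185.0600 payoff=0.0000 vs cont=0.0000 → 0.0000 [wait]  ⇒ S*(2)=83.4354
t_1: node(1,0) S=101.8218 payoff=19.4182 vs cont=23.8641 → 23.8641 [wait]  node(1,1) S=151.6428 payoff=0.0000 vs cont=4.9824 → 4.9824 [wait]  ⇒ S*(1)=-
t_0: node(0,0) S=124.2600 payoff=0.0000 vs cont=14.4762 → 14.4762 [wait]  ⇒ S*(0)=-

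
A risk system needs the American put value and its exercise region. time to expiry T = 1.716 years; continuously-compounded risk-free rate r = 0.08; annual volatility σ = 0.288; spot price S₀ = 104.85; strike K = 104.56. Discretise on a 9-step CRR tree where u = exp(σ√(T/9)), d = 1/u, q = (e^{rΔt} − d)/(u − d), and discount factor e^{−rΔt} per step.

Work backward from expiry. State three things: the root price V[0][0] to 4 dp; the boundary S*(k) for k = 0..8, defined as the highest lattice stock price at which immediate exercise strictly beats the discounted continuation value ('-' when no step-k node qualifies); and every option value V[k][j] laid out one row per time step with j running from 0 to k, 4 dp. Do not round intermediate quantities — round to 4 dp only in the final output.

Δt=0.19067, u=1.13401, d=0.88183, q=0.52955, disc=e^(-rΔt)=0.98486
k=9 terminal: V=max(K-S,0) → 70.7511 61.0828 48.6497 32.6610 12.1002 0.0000 0.0000 0.0000 0.0000 0.0000
k=8: j=0 S=38.3395 intr=66.2205 cont=64.6377 V=66.2205[EX]; j=1 S=49.3034 intr=55.2566 cont=53.6738 V=55.2566[EX]; j=2 S=63.4026 intr=41.1574 cont=39.5746 V=41.1574[EX]; j=3 S=81.5338 intr=23.0262 cont=21.4434 V=23.0262[EX]; j=4 S=104.8500 intr=0.0000 cont=5.6063 V=5.6063[hold]; j=5 S=134.8339 intr=0.0000 cont=0.0000 V=0.0000[hold]; j=6 S=173.3922 intr=0.0000 cont=0.0000 V=0.0000[hold]; j=7 S=222.9770 intr=0.0000 cont=0.0000 V=0.0000[hold]; j=8 S=286.7416 intr=0.0000 cont=0.0000 V=0.0000[hold]  S*(8)=81.5338
k=7: j=0 S=43.4772 intr=61.0828 cont=59.5000 V=61.0828[EX]; j=1 S=55.9103 intr=48.6497 cont=47.0669 V=48.6497[EX]; j=2 S=71.8990 intr=32.6610 cont=31.0783 V=32.6610[EX]; j=3 S=92.4598 intr=12.1002 cont=13.5925 V=13.5925[hold]; j=4 S=118.9005 intr=0.0000 cont=2.5976 V=2.5976[hold]; j=5 S=152.9024 intr=0.0000 cont=0.0000 V=0.0000[hold]; j=6 S=196.6278 intr=0.0000 cont=0.0000 V=0.0000[hold]; j=7 S=252.8573 intr=0.0000 cont=0.0000 V=0.0000[hold]  S*(7)=71.8990
k=6: j=0 S=49.3034 intr=55.2566 cont=53.6738 V=55.2566[EX]; j=1 S=63.4026 intr=41.1574 cont=39.5746 V=41.1574[EX]; j=2 S=81.5338 intr=23.0262 cont=22.2217 V=23.0262[EX]; j=3 S=104.8500 intr=0.0000 cont=7.6525 V=7.6525[hold]; j=4 S=134.8339 intr=0.0000 cont=1.2035 V=1.2035[hold]; j=5 S=173.3922 intr=0.0000 cont=0.0000 V=0.0000[hold]; j=6 S=222.9770 intr=0.0000 cont=0.0000 V=0.0000[hold]  S*(6)=81.5338
k=5: j=0 S=55.9103 intr=48.6497 cont=47.0669 V=48.6497[EX]; j=1 S=71.8990 intr=32.6610 cont=31.0783 V=32.6610[EX]; j=2 S=92.4598 intr=12.1002 cont=14.6597 V=14.6597[hold]; j=3 S=118.9005 intr=0.0000 cont=4.1733 V=4.1733[hold]; j=4 S=152.9024 intr=0.0000 cont=0.5576 V=0.5576[hold]; j=5 S=196.6278 intr=0.0000 cont=0.0000 V=0.0000[hold]  S*(5)=71.8990
k=4: j=0 S=63.4026 intr=41.1574 cont=39.5746 V=41.1574[EX]; j=1 S=81.5338 intr=23.0262 cont=22.7783 V=23.0262[EX]; j=2 S=104.8500 intr=0.0000 cont=8.9687 V=8.9687[hold]; j=3 S=134.8339 intr=0.0000 cont=2.2244 V=2.2244[hold]; j=4 S=173.3922 intr=0.0000 cont=0.2584 V=0.2584[hold]  S*(4)=81.5338
k=3: j=0 S=71.8990 intr=32.6610 cont=31.0783 V=32.6610[EX]; j=1 S=92.4598 intr=12.1002 cont=15.3461 V=15.3461[hold]; j=2 S=118.9005 intr=0.0000 cont=5.3155 V=5.3155[hold]; j=3 S=152.9024 intr=0.0000 cont=1.1654 V=1.1654[hold]  S*(3)=71.8990
k=2: j=0 S=81.5338 intr=23.0262 cont=23.1363 V=23.1363[hold]; j=1 S=104.8500 intr=0.0000 cont=9.8825 V=9.8825[hold]; j=2 S=134.8339 intr=0.0000 cont=3.0706 V=3.0706[hold]  S*(2)=-
k=1: j=0 S=92.4598 intr=12.1002 cont=15.8737 V=15.8737[hold]; j=1 S=118.9005 intr=0.0000 cont=6.1803 V=6.1803[hold]  S*(1)=-
k=0: j=0 S=104.8500 intr=0.0000 cont=10.5779 V=10.5779[hold]  S*(0)=-

price = 10.5779
boundary = - - - 71.8990 81.5338 71.8990 81.5338 71.8990 81.5338
tree:
10.5779
15.8737 6.1803
23.1363 9.8825 3.0706
32.6610 15.3461 5.3155 1.1654
41.1574 23.0262 8.9687 2.2244 0.2584
48.6497 32.6610 14.6597 4.1733 0.5576 0.0000
55.2566 41.1574 23.0262 7.6525 1.2035 0.0000 0.0000
61.0828 48.6497 32.6610 13.5925 2.5976 0.0000 0.0000 0.0000
66.2205 55.2566 41.1574 23.0262 5.6063 0.0000 0.0000 0.0000 0.0000
70.7511 61.0828 48.6497 32.6610 12.1002 0.0000 0.0000 0.0000 0.0000 0.0000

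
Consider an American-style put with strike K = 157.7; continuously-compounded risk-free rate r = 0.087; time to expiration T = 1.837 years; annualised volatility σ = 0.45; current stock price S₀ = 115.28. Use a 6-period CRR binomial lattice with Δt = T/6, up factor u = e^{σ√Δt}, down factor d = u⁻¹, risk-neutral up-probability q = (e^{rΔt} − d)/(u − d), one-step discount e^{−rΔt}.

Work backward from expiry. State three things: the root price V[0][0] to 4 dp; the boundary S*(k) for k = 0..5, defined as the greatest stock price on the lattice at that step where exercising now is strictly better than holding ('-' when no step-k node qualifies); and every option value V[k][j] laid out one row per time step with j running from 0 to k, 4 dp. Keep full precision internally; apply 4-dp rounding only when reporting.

params: Δt=0.30617 u=1.28274 d=0.77958 q=0.49172 e^(-rΔt)=0.97372
t_6 payoffs: 131.8221 115.1201 87.6385 42.4200 0.0000 0.0000 0.0000
t_5: node(5,0) S=33.1946 payoff=124.5054 vs cont=120.3603 → 124.5054 [stop]  node(5,1) S=54.6188 payoff=103.0812 vs cont=98.9361 → 103.0812 [stop]  node(5,2) S=89.8704 payoff=67.8296 vs cont=63.6845 → 67.8296 [stop]  node(5,3) S=147.8738 payoff=9.8262 vs cont=20.9944 → 20.9944 [wait]  node(5,4) S=243.3134 payoff=0.0000 vs cont=0.0000 → 0.0000 [wait]  node(5,5) S=400.3509 payoff=0.0000 vs cont=0.0000 → 0.0000 [wait]  ⇒ S*(5)=89.8704
t_4: node(4,0) S=42.5799 payoff=115.1201 vs cont=110.9750 → 115.1201 [stop]  node(4,1) S=70.0615 payoff=87.6385 vs cont=83.4934 → 87.6385 [stop]  node(4,2) S=115.2800 payoff=42.4200 vs cont=43.6222 → 43.6222 [wait]  node(4,3) S=189.6831 payoff=0.0000 vs cont=10.3905 → 10.3905 [wait]  node(4,4) S=312.1069 payoff=0.0000 vs cont=0.0000 → 0.0000 [wait]  ⇒ S*(4)=70.0615
t_3: node(3,0) S=54.6188 payoff=103.0812 vs cont=98.9361 → 103.0812 [stop]  node(3,1) S=89.8704 payoff=67.8296 vs cont=64.2601 → 67.8296 [stop]  node(3,2) S=147.8738 payoff=9.8262 vs cont=26.5644 → 26.5644 [wait]  node(3,3) S=243.3134 payoff=0.0000 vs cont=5.1425 → 5.1425 [wait]  ⇒ S*(3)=89.8704
t_2: node(2,0) S=70.0615 payoff=87.6385 vs cont=83.4934 → 87.6385 [stop]  node(2,1) S=115.2800 payoff=42.4200 vs cont=46.2891 → 46.2891 [wait]  node(2,2) S=189.6831 payoff=0.0000 vs cont=15.6094 → 15.6094 [wait]  ⇒ S*(2)=70.0615
t_1: node(1,0) S=89.8704 payoff=67.8296 vs cont=65.5370 → 67.8296 [stop]  node(1,1) S=147.8738 payoff=9.8262 vs cont=30.3831 → 30.3831 [wait]  ⇒ S*(1)=89.8704
t_0: node(0,0) S=115.2800 payoff=42.4200 vs cont=48.1174 → 48.1174 [wait]  ⇒ S*(0)=-

price = 48.1174
boundary = - 89.8704 70.0615 89.8704 70.0615 89.8704
tree:
48.1174
67.8296 30.3831
87.6385 46.2891 15.6094
103.0812 67.8296 26.5644 5.1425
115.1201 87.6385 43.6222 10.3905 0.0000
124.5054 103.0812 67.8296 20.9944 0.0000 0.0000
131.8221 115.1201 87.6385 42.4200 0.0000 0.0000 0.0000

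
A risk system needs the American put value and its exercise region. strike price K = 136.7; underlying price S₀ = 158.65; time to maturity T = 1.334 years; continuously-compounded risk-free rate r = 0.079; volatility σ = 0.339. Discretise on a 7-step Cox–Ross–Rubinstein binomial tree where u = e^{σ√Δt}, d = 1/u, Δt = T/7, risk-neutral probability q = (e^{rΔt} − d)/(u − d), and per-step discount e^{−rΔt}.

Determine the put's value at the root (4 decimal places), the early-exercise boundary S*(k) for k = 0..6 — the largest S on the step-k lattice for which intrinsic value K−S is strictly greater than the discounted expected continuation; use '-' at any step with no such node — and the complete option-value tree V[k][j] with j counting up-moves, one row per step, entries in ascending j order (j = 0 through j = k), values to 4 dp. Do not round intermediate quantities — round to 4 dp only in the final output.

params: Δt=0.19057 u=1.15950 d=0.86244 q=0.51413 e^(-rΔt)=0.98506
t_7 payoffs: 80.3952 61.0016 34.9281 0.0000 0.0000 0.0000 0.0000 0.0000
t_6: node(6,0) S=65.2854 payoff=71.4146 vs cont=69.3720 → 71.4146 [stop]  node(6,1) S=87.7723 payoff=48.9277 vs cont=46.8851 → 48.9277 [stop]  node(6,2) S=118.0045 payoff=18.6955 vs cont=16.7168 → 18.6955 [stop]  node(6,3) S=158.6500 payoff=0.0000 vs cont=0.0000 → 0.0000 [wait]  node(6,4) S=213.2954 payoff=0.0000 vs cont=0.0000 → 0.0000 [wait]  node(6,5) S=286.7628 payoff=0.0000 vs cont=0.0000 → 0.0000 [wait]  node(6,6) S=385.5353 payoff=0.0000 vs cont=0.0000 → 0.0000 [wait]  ⇒ S*(6)=118.0045
t_5: node(5,0) S=75.6984 payoff=61.0016 vs cont=58.9590 → 61.0016 [stop]  node(5,1) S=101.7719 payoff=34.9281 vs cont=32.8854 → 34.9281 [stop]  node(5,2) S=136.8262 payoff=0.0000 vs cont=8.9478 → 8.9478 [wait]  node(5,3) S=183.9546 payoff=0.0000 vs cont=0.0000 → 0.0000 [wait]  node(5,4) S=247.3159 payoff=0.0000 vs cont=0.0000 → 0.0000 [wait]  node(5,5) S=332.5014 payoff=0.0000 vs cont=0.0000 → 0.0000 [wait]  ⇒ S*(5)=101.7719
t_4: node(4,0) S=87.7723 payoff=48.9277 vs cont=46.8851 → 48.9277 [stop]  node(4,1) S=118.0045 payoff=18.6955 vs cont=21.2484 → 21.2484 [wait]  node(4,2) S=158.6500 payoff=0.0000 vs cont=4.2824 → 4.2824 [wait]  node(4,3) S=213.2954 payoff=0.0000 vs cont=0.0000 → 0.0000 [wait]  node(4,4) S=286.7628 payoff=0.0000 vs cont=0.0000 → 0.0000 [wait]  ⇒ S*(4)=87.7723
t_3: node(3,0) S=101.7719 payoff=34.9281 vs cont=34.1784 → 34.9281 [stop]  node(3,1) S=136.8262 payoff=0.0000 vs cont=12.3384 → 12.3384 [wait]  node(3,2) S=183.9546 payoff=0.0000 vs cont=2.0496 → 2.0496 [wait]  node(3,3) S=247.3159 payoff=0.0000 vs cont=0.0000 → 0.0000 [wait]  ⇒ S*(3)=101.7719
t_2: node(2,0) S=118.0045 payoff=18.6955 vs cont=22.9656 → 22.9656 [wait]  node(2,1) S=158.6500 payoff=0.0000 vs cont=6.9433 → 6.9433 [wait]  node(2,2) S=213.2954 payoff=0.0000 vs cont=0.9810 → 0.9810 [wait]  ⇒ S*(2)=-
t_1: node(1,0) S=136.8262 payoff=0.0000 vs cont=14.5079 → 14.5079 [wait]  node(1,1) S=183.9546 payoff=0.0000 vs cont=3.8199 → 3.8199 [wait]  ⇒ S*(1)=-
t_0: node(0,0) S=158.6500 payoff=0.0000 vs cont=8.8782 → 8.8782 [wait]  ⇒ S*(0)=-

price = 8.8782
boundary = - - - 101.7719 87.7723 101.7719 118.0045
tree:
8.8782
14.5079 3.8199
22.9656 6.9433 0.9810
34.9281 12.3384 2.0496 0.0000
48.9277 21.2484 4.2824 0.0000 0.0000
61.0016 34.9281 8.9478 0.0000 0.0000 0.0000
71.4146 48.9277 18.6955 0.0000 0.0000 0.0000 0.0000
80.3952 61.0016 34.9281 0.0000 0.0000 0.0000 0.0000 0.0000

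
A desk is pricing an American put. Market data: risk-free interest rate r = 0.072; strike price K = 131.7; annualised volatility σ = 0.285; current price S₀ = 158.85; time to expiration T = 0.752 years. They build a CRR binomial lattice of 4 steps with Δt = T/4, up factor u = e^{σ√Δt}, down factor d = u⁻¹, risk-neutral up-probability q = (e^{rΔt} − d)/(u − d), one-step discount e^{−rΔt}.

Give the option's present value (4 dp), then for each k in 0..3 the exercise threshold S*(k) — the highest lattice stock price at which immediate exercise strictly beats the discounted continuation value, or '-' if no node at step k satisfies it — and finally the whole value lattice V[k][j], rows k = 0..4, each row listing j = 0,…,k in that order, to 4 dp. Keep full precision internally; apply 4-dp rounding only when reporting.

price = 3.5072
boundary = - - - 109.6443
tree:
3.5072
6.6008 0.7898
12.2073 1.6824 0.0000
22.0557 3.5838 0.0000 0.0000
34.8011 7.6339 0.0000 0.0000 0.0000

params: Δt=0.18800 u=1.13153 d=0.88376 q=0.52415 e^(-rΔt)=0.98656
t_4 payoffs: 34.8011 7.6339 0.0000 0.0000 0.0000
t_3: node(3,0) S=109.6443 payoff=22.0557 vs cont=20.2851 → 22.0557 [stop]  node(3,1) S=140.3848 payoff=0.0000 vs cont=3.5838 → 3.5838 [wait]  node(3,2) S=179.7440 payoff=0.0000 vs cont=0.0000 → 0.0000 [wait]  node(3,3) S=230.1381 payoff=0.0000 vs cont=0.0000 → 0.0000 [wait]  ⇒ S*(3)=109.6443
t_2: node(2,0) S=124.0661 payoff=7.6339 vs cont=12.2073 → 12.2073 [wait]  node(2,1) S=158.8500 payoff=0.0000 vs cont=1.6824 → 1.6824 [wait]  node(2,2) S=203.3862 payoff=0.0000 vs cont=0.0000 → 0.0000 [wait]  ⇒ S*(2)=-
t_1: node(1,0) S=140.3848 payoff=0.0000 vs cont=6.6008 → 6.6008 [wait]  node(1,1) S=179.7440 payoff=0.0000 vs cont=0.7898 → 0.7898 [wait]  ⇒ S*(1)=-
t_0: node(0,0) S=158.8500 payoff=0.0000 vs cont=3.5072 → 3.5072 [wait]  ⇒ S*(0)=-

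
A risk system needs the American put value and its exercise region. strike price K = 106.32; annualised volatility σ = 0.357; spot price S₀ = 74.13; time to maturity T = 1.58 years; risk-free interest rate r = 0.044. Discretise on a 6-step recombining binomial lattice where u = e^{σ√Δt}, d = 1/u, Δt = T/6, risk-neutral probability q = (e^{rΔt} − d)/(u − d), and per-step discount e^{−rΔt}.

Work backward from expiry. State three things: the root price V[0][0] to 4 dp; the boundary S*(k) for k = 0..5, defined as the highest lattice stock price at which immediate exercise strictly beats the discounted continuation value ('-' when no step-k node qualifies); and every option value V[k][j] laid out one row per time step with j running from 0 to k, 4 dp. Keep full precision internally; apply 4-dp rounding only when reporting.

params: Δt=0.26333 u=1.20105 d=0.83260 q=0.48596 e^(-rΔt)=0.98848
t_6 payoffs: 81.6242 70.6957 54.9310 32.1900 0.0000 0.0000 0.0000
t_5: node(5,0) S=29.6609 payoff=76.6591 vs cont=75.4343 → 76.6591 [stop]  node(5,1) S=42.7866 payoff=63.5334 vs cont=62.3086 → 63.5334 [stop]  node(5,2) S=61.7209 payoff=44.5991 vs cont=43.3743 → 44.5991 [stop]  node(5,3) S=89.0340 payoff=17.2860 vs cont=16.3564 → 17.2860 [stop]  node(5,4) S=128.4340 payoff=0.0000 vs cont=0.0000 → 0.0000 [wait]  node(5,5) S=185.2694 payoff=0.0000 vs cont=0.0000 → 0.0000 [wait]  ⇒ S*(5)=89.0340
t_4: node(4,0) S=35.6243 payoff=70.6957 vs cont=69.4709 → 70.6957 [stop]  node(4,1) S=51.3890 payoff=54.9310 vs cont=53.7062 → 54.9310 [stop]  node(4,2) S=74.1300 payoff=32.1900 vs cont=30.9652 → 32.1900 [stop]  node(4,3) S=106.9345 payoff=0.0000 vs cont=8.7834 → 8.7834 [wait]  node(4,4) S=154.2559 payoff=0.0000 vs cont=0.0000 → 0.0000 [wait]  ⇒ S*(4)=74.1300
t_3: node(3,0) S=42.7866 payoff=63.5334 vs cont=62.3086 → 63.5334 [stop]  node(3,1) S=61.7209 payoff=44.5991 vs cont=43.3743 → 44.5991 [stop]  node(3,2) S=89.0340 payoff=17.2860 vs cont=20.5756 → 20.5756 [wait]  node(3,3) S=128.4340 payoff=0.0000 vs cont=4.4630 → 4.4630 [wait]  ⇒ S*(3)=61.7209
t_2: node(2,0) S=51.3890 payoff=54.9310 vs cont=53.7062 → 54.9310 [stop]  node(2,1) S=74.1300 payoff=32.1900 vs cont=32.5454 → 32.5454 [wait]  node(2,2) S=106.9345 payoff=0.0000 vs cont=12.5987 → 12.5987 [wait]  ⇒ S*(2)=51.3890
t_1: node(1,0) S=61.7209 payoff=44.5991 vs cont=43.5451 → 44.5991 [stop]  node(1,1) S=89.0340 payoff=17.2860 vs cont=22.5889 → 22.5889 [wait]  ⇒ S*(1)=61.7209
t_0: node(0,0) S=74.1300 payoff=32.1900 vs cont=33.5125 → 33.5125 [wait]  ⇒ S*(0)=-

price = 33.5125
boundary = - 61.7209 51.3890 61.7209 74.1300 89.0340
tree:
33.5125
44.5991 22.5889
54.9310 32.5454 12.5987
63.5334 44.5991 20.5756 4.4630
70.6957 54.9310 32.1900 8.7834 0.0000
76.6591 63.5334 44.5991 17.2860 0.0000 0.0000
81.6242 70.6957 54.9310 32.1900 0.0000 0.0000 0.0000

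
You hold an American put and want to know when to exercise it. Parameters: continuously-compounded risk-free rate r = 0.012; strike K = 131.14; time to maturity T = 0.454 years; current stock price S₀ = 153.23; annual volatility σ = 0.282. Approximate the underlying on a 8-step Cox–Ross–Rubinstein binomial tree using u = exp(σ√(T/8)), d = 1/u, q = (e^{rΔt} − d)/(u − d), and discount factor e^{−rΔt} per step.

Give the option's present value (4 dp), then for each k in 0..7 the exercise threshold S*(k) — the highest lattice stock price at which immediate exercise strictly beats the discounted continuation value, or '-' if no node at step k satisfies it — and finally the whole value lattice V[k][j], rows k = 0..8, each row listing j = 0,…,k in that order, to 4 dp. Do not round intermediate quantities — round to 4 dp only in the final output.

price = 2.8995
boundary = - - - - - - 102.3980 109.5133
tree:
2.8995
4.6008 1.1206
7.1342 1.9522 0.2507
10.7547 3.3498 0.4902 0.0000
15.6534 5.6359 0.9585 0.0000 0.0000
21.8008 9.2325 1.8744 0.0000 0.0000 0.0000
28.7420 14.5569 3.6655 0.0000 0.0000 0.0000 0.0000
35.3950 21.6267 7.1679 0.0000 0.0000 0.0000 0.0000 0.0000
41.6157 28.7420 14.0170 0.0000 0.0000 0.0000 0.0000 0.0000 0.0000

Δt=0.05675  u=1.06949  d=0.93503  q=0.48828  discount=0.99932
step 8 (expiry): payoffs max(K−S,0) = 41.6157 28.7420 14.0170 0.0000 0.0000 0.0000 0.0000 0.0000 0.0000
step 7: (k=7,j=0): S=95.7450, (K−S)⁺=35.3950, hold=35.3057 ⇒ V=35.3950 exercise | (k=7,j=1): S=109.5133, (K−S)⁺=21.6267, hold=21.5374 ⇒ V=21.6267 exercise | (k=7,j=2): S=125.2615, (K−S)⁺=5.8785, hold=7.1679 ⇒ V=7.1679 continue | (k=7,j=3): S=143.2743, (K−S)⁺=0.0000, hold=0.0000 ⇒ V=0.0000 continue | (k=7,j=4): S=163.8774, (K−S)⁺=0.0000, hold=0.0000 ⇒ V=0.0000 continue | (k=7,j=5): S=187.4433, (K−S)⁺=0.0000, hold=0.0000 ⇒ V=0.0000 continue | (k=7,j=6): S=214.3980, (K−S)⁺=0.0000, hold=0.0000 ⇒ V=0.0000 continue | (k=7,j=7): S=245.2287, (K−S)⁺=0.0000, hold=0.0000 ⇒ V=0.0000 continue  boundary S*=109.5133
step 6: (k=6,j=0): S=102.3980, (K−S)⁺=28.7420, hold=28.6527 ⇒ V=28.7420 exercise | (k=6,j=1): S=117.1230, (K−S)⁺=14.0170, hold=14.5569 ⇒ V=14.5569 continue | (k=6,j=2): S=133.9655, (K−S)⁺=0.0000, hold=3.6655 ⇒ V=3.6655 continue | (k=6,j=3): S=153.2300, (K−S)⁺=0.0000, hold=0.0000 ⇒ V=0.0000 continue | (k=6,j=4): S=175.2647, (K−S)⁺=0.0000, hold=0.0000 ⇒ V=0.0000 continue | (k=6,j=5): S=200.4681, (K−S)⁺=0.0000, hold=0.0000 ⇒ V=0.0000 continue | (k=6,j=6): S=229.2958, (K−S)⁺=0.0000, hold=0.0000 ⇒ V=0.0000 continue  boundary S*=102.3980
step 5: (k=5,j=0): S=109.5133, (K−S)⁺=21.6267, hold=21.8008 ⇒ V=21.8008 continue | (k=5,j=1): S=125.2615, (K−S)⁺=5.8785, hold=9.2325 ⇒ V=9.2325 continue | (k=5,j=2): S=143.2743, (K−S)⁺=0.0000, hold=1.8744 ⇒ V=1.8744 continue | (k=5,j=3): S=163.8774, (K−S)⁺=0.0000, hold=0.0000 ⇒ V=0.0000 continue | (k=5,j=4): S=187.4433, (K−S)⁺=0.0000, hold=0.0000 ⇒ V=0.0000 continue | (k=5,j=5): S=214.3980, (K−S)⁺=0.0000, hold=0.0000 ⇒ V=0.0000 continue  boundary S*=-
step 4: (k=4,j=0): S=117.1230, (K−S)⁺=14.0170, hold=15.6534 ⇒ V=15.6534 continue | (k=4,j=1): S=133.9655, (K−S)⁺=0.0000, hold=5.6359 ⇒ V=5.6359 continue | (k=4,j=2): S=153.2300, (K−S)⁺=0.0000, hold=0.9585 ⇒ V=0.9585 continue | (k=4,j=3): S=175.2647, (K−S)⁺=0.0000, hold=0.0000 ⇒ V=0.0000 continue | (k=4,j=4): S=200.4681, (K−S)⁺=0.0000, hold=0.0000 ⇒ V=0.0000 continue  boundary S*=-
step 3: (k=3,j=0): S=125.2615, (K−S)⁺=5.8785, hold=10.7547 ⇒ V=10.7547 continue | (k=3,j=1): S=143.2743, (K−S)⁺=0.0000, hold=3.3498 ⇒ V=3.3498 continue | (k=3,j=2): S=163.8774, (K−S)⁺=0.0000, hold=0.4902 ⇒ V=0.4902 continue | (k=3,j=3): S=187.4433, (K−S)⁺=0.0000, hold=0.0000 ⇒ V=0.0000 continue  boundary S*=-
step 2: (k=2,j=0): S=133.9655, (K−S)⁺=0.0000, hold=7.1342 ⇒ V=7.1342 continue | (k=2,j=1): S=153.2300, (K−S)⁺=0.0000, hold=1.9522 ⇒ V=1.9522 continue | (k=2,j=2): S=175.2647, (K−S)⁺=0.0000, hold=0.2507 ⇒ V=0.2507 continue  boundary S*=-
step 1: (k=1,j=0): S=143.2743, (K−S)⁺=0.0000, hold=4.6008 ⇒ V=4.6008 continue | (k=1,j=1): S=163.8774, (K−S)⁺=0.0000, hold=1.1206 ⇒ V=1.1206 continue  boundary S*=-
step 0: (k=0,j=0): S=153.2300, (K−S)⁺=0.0000, hold=2.8995 ⇒ V=2.8995 continue  boundary S*=-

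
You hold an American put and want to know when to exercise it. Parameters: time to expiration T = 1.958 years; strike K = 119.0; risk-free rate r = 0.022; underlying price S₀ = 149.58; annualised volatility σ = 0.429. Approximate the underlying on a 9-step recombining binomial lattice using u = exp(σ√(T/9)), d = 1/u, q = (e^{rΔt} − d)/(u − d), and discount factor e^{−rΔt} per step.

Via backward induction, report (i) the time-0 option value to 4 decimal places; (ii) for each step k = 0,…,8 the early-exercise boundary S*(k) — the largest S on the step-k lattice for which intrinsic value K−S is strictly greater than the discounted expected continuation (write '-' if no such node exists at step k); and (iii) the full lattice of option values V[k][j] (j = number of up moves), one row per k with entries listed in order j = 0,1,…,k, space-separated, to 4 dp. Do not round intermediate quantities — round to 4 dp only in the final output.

Δt=0.21756  u=1.22152  d=0.81865  q=0.46205  discount=0.99523
step 9 (expiry): payoffs max(K−S,0) = 94.2964 82.1393 63.9995 36.9328 0.0000 0.0000 0.0000 0.0000 0.0000 0.0000
step 8: (k=8,j=0): S=30.1761, (K−S)⁺=88.8239, hold=88.2557 ⇒ V=88.8239 exercise | (k=8,j=1): S=45.0262, (K−S)⁺=73.9738, hold=73.4056 ⇒ V=73.9738 exercise | (k=8,j=2): S=67.1843, (K−S)⁺=51.8157, hold=51.2475 ⇒ V=51.8157 exercise | (k=8,j=3): S=100.2469, (K−S)⁺=18.7531, hold=19.7731 ⇒ V=19.7731 continue | (k=8,j=4): S=149.5800, (K−S)⁺=0.0000, hold=0.0000 ⇒ V=0.0000 continue | (k=8,j=5): S=223.1908, (K−S)⁺=0.0000, hold=0.0000 ⇒ V=0.0000 continue | (k=8,j=6): S=333.0267, (K−S)⁺=0.0000, hold=0.0000 ⇒ V=0.0000 continue | (k=8,j=7): S=496.9147, (K−S)⁺=0.0000, hold=0.0000 ⇒ V=0.0000 continue | (k=8,j=8): S=741.4547, (K−S)⁺=0.0000, hold=0.0000 ⇒ V=0.0000 continue  boundary S*=67.1843
step 7: (k=7,j=0): S=36.8607, (K−S)⁺=82.1393, hold=81.5711 ⇒ V=82.1393 exercise | (k=7,j=1): S=55.0005, (K−S)⁺=63.9995, hold=63.4313 ⇒ V=63.9995 exercise | (k=7,j=2): S=82.0672, (K−S)⁺=36.9328, hold=36.8337 ⇒ V=36.9328 exercise | (k=7,j=3): S=122.4538, (K−S)⁺=0.0000, hold=10.5862 ⇒ V=10.5862 continue | (k=7,j=4): S=182.7153, (K−S)⁺=0.0000, hold=0.0000 ⇒ V=0.0000 continue | (k=7,j=5): S=272.6325, (K−S)⁺=0.0000, hold=0.0000 ⇒ V=0.0000 continue | (k=7,j=6): S=406.7995, (K−S)⁺=0.0000, hold=0.0000 ⇒ V=0.0000 continue | (k=7,j=7): S=606.9923, (K−S)⁺=0.0000, hold=0.0000 ⇒ V=0.0000 continue  boundary S*=82.0672
step 6: (k=6,j=0): S=45.0262, (K−S)⁺=73.9738, hold=73.4056 ⇒ V=73.9738 exercise | (k=6,j=1): S=67.1843, (K−S)⁺=51.8157, hold=51.2475 ⇒ V=51.8157 exercise | (k=6,j=2): S=100.2469, (K−S)⁺=18.7531, hold=24.6411 ⇒ V=24.6411 continue | (k=6,j=3): S=149.5800, (K−S)⁺=0.0000, hold=5.6676 ⇒ V=5.6676 continue | (k=6,j=4): S=223.1908, (K−S)⁺=0.0000, hold=0.0000 ⇒ V=0.0000 continue | (k=6,j=5): S=333.0267, (K−S)⁺=0.0000, hold=0.0000 ⇒ V=0.0000 continue | (k=6,j=6): S=496.9147, (K−S)⁺=0.0000, hold=0.0000 ⇒ V=0.0000 continue  boundary S*=67.1843
step 5: (k=5,j=0): S=55.0005, (K−S)⁺=63.9995, hold=63.4313 ⇒ V=63.9995 exercise | (k=5,j=1): S=82.0672, (K−S)⁺=36.9328, hold=39.0722 ⇒ V=39.0722 continue | (k=5,j=2): S=122.4538, (K−S)⁺=0.0000, hold=15.7986 ⇒ V=15.7986 continue | (k=5,j=3): S=182.7153, (K−S)⁺=0.0000, hold=3.0343 ⇒ V=3.0343 continue | (k=5,j=4): S=272.6325, (K−S)⁺=0.0000, hold=0.0000 ⇒ V=0.0000 continue | (k=5,j=5): S=406.7995, (K−S)⁺=0.0000, hold=0.0000 ⇒ V=0.0000 continue  boundary S*=55.0005
step 4: (k=4,j=0): S=67.1843, (K−S)⁺=51.8157, hold=52.2312 ⇒ V=52.2312 continue | (k=4,j=1): S=100.2469, (K−S)⁺=18.7531, hold=28.1834 ⇒ V=28.1834 continue | (k=4,j=2): S=149.5800, (K−S)⁺=0.0000, hold=9.8536 ⇒ V=9.8536 continue | (k=4,j=3): S=223.1908, (K−S)⁺=0.0000, hold=1.6245 ⇒ V=1.6245 continue | (k=4,j=4): S=333.0267, (K−S)⁺=0.0000, hold=0.0000 ⇒ V=0.0000 continue  boundary S*=-
step 3: (k=3,j=0): S=82.0672, (K−S)⁺=36.9328, hold=40.9236 ⇒ V=40.9236 continue | (k=3,j=1): S=122.4538, (K−S)⁺=0.0000, hold=19.6200 ⇒ V=19.6200 continue | (k=3,j=2): S=182.7153, (K−S)⁺=0.0000, hold=6.0225 ⇒ V=6.0225 continue | (k=3,j=3): S=272.6325, (K−S)⁺=0.0000, hold=0.8697 ⇒ V=0.8697 continue  boundary S*=-
step 2: (k=2,j=0): S=100.2469, (K−S)⁺=18.7531, hold=30.9318 ⇒ V=30.9318 continue | (k=2,j=1): S=149.5800, (K−S)⁺=0.0000, hold=13.2736 ⇒ V=13.2736 continue | (k=2,j=2): S=223.1908, (K−S)⁺=0.0000, hold=3.6243 ⇒ V=3.6243 continue  boundary S*=-
step 1: (k=1,j=0): S=122.4538, (K−S)⁺=0.0000, hold=22.6641 ⇒ V=22.6641 continue | (k=1,j=1): S=182.7153, (K−S)⁺=0.0000, hold=8.7730 ⇒ V=8.7730 continue  boundary S*=-
step 0: (k=0,j=0): S=149.5800, (K−S)⁺=0.0000, hold=16.1681 ⇒ V=16.1681 continue  boundary S*=-

price = 16.1681
boundary = - - - - - 55.0005 67.1843 82.0672 67.1843
tree:
16.1681
22.6641 8.7730
30.9318 13.2736 3.6243
40.9236 19.6200 6.0225 0.8697
52.2312 28.1834 9.8536 1.6245 0.0000
63.9995 39.0722 15.7986 3.0343 0.0000 0.0000
73.9738 51.8157 24.6411 5.6676 0.0000 0.0000 0.0000
82.1393 63.9995 36.9328 10.5862 0.0000 0.0000 0.0000 0.0000
88.8239 73.9738 51.8157 19.7731 0.0000 0.0000 0.0000 0.0000 0.0000
94.2964 82.1393 63.9995 36.9328 0.0000 0.0000 0.0000 0.0000 0.0000 0.0000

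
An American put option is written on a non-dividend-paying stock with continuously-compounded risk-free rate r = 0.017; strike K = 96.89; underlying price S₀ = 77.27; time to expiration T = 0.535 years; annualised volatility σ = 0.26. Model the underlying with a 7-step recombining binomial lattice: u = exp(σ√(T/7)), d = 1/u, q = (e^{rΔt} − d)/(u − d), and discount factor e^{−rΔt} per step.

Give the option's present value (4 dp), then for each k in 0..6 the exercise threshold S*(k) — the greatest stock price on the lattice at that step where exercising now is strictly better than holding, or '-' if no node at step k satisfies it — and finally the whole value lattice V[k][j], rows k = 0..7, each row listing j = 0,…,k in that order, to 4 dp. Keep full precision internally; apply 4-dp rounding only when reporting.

Δt=0.07643, u=1.07453, d=0.93064, q=0.49107, disc=e^(-rΔt)=0.99870
k=7 terminal: V=max(K-S,0) → 50.1709 42.9479 34.6082 24.9792 13.8614 1.0249 0.0000 0.0000
k=6: j=0 S=50.2009 intr=46.6891 cont=46.5633 V=46.6891[EX]; j=1 S=57.9622 intr=38.9278 cont=38.8020 V=38.9278[EX]; j=2 S=66.9234 intr=29.9666 cont=29.8408 V=29.9666[EX]; j=3 S=77.2700 intr=19.6200 cont=19.4942 V=19.6200[EX]; j=4 S=89.2163 intr=7.6737 cont=7.5479 V=7.6737[EX]; j=5 S=103.0095 intr=0.0000 cont=0.5209 V=0.5209[hold]; j=6 S=118.9352 intr=0.0000 cont=0.0000 V=0.0000[hold]  S*(6)=89.2163
k=5: j=0 S=53.9421 intr=42.9479 cont=42.8221 V=42.9479[EX]; j=1 S=62.2818 intr=34.6082 cont=34.4824 V=34.6082[EX]; j=2 S=71.9108 intr=24.9792 cont=24.8534 V=24.9792[EX]; j=3 S=83.0286 intr=13.8614 cont=13.7356 V=13.8614[EX]; j=4 S=95.8651 intr=1.0249 cont=4.1558 V=4.1558[hold]; j=5 S=110.6863 intr=0.0000 cont=0.2648 V=0.2648[hold]  S*(5)=83.0286
k=4: j=0 S=57.9622 intr=38.9278 cont=38.8020 V=38.9278[EX]; j=1 S=66.9234 intr=29.9666 cont=29.8408 V=29.9666[EX]; j=2 S=77.2700 intr=19.6200 cont=19.4942 V=19.6200[EX]; j=3 S=89.2163 intr=7.6737 cont=9.0834 V=9.0834[hold]; j=4 S=103.0095 intr=0.0000 cont=2.2421 V=2.2421[hold]  S*(4)=77.2700
k=3: j=0 S=62.2818 intr=34.6082 cont=34.4824 V=34.6082[EX]; j=1 S=71.9108 intr=24.9792 cont=24.8534 V=24.9792[EX]; j=2 S=83.0286 intr=13.8614 cont=14.4270 V=14.4270[hold]; j=3 S=95.8651 intr=1.0249 cont=5.7164 V=5.7164[hold]  S*(3)=71.9108
k=2: j=0 S=66.9234 intr=29.9666 cont=29.8408 V=29.9666[EX]; j=1 S=77.2700 intr=19.6200 cont=19.7716 V=19.7716[hold]; j=2 S=89.2163 intr=7.6737 cont=10.1363 V=10.1363[hold]  S*(2)=66.9234
k=1: j=0 S=71.9108 intr=24.9792 cont=24.9277 V=24.9792[EX]; j=1 S=83.0286 intr=13.8614 cont=15.0204 V=15.0204[hold]  S*(1)=71.9108
k=0: j=0 S=77.2700 intr=19.6200 cont=20.0626 V=20.0626[hold]  S*(0)=-

price = 20.0626
boundary = - 71.9108 66.9234 71.9108 77.2700 83.0286 89.2163
tree:
20.0626
24.9792 15.0204
29.9666 19.7716 10.1363
34.6082 24.9792 14.4270 5.7164
38.9278 29.9666 19.6200 9.0834 2.2421
42.9479 34.6082 24.9792 13.8614 4.1558 0.2648
46.6891 38.9278 29.9666 19.6200 7.6737 0.5209 0.0000
50.1709 42.9479 34.6082 24.9792 13.8614 1.0249 0.0000 0.0000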